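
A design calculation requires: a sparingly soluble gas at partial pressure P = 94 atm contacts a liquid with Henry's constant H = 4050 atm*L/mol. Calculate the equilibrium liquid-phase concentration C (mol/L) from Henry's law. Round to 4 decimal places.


C = P / H
C = 94 / 4050
C = 0.0232 mol/L


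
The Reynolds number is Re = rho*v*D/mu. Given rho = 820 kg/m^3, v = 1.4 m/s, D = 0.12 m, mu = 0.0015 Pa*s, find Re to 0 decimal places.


Re = rho * v * D / mu
Re = 820 * 1.4 * 0.12 / 0.0015
Re = 137.76 / 0.0015
Re = 91840


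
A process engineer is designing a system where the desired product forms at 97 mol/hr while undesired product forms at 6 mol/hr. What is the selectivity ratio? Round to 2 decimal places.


S = desired product rate / undesired product rate
S = 97 / 6
S = 16.17


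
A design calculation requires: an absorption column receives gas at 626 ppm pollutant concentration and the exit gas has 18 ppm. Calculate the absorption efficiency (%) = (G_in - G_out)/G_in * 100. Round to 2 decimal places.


Efficiency = (G_in - G_out) / G_in * 100%
Efficiency = (626 - 18) / 626 * 100
Efficiency = 608 / 626 * 100
Efficiency = 97.12%


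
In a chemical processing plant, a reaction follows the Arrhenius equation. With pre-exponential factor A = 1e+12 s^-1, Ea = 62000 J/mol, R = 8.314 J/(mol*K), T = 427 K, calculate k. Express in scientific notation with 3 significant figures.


k = A * exp(-Ea/(R*T))
k = 1e+12 * exp(-62000 / (8.314 * 427))
k = 1e+12 * exp(-17.464405)
k = 2.60e+04


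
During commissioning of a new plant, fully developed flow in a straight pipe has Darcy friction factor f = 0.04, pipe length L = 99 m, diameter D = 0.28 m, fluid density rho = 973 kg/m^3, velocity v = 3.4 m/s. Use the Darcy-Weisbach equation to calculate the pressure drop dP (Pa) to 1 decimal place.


dP = f * (L/D) * (rho*v^2/2)
dP = 0.04 * (99/0.28) * (973*3.4^2/2)
L/D = 353.57142857
rho*v^2/2 = 973*11.56/2 = 5623.94
dP = 0.04 * 353.57142857 * 5623.94
dP = 79538.6 Pa


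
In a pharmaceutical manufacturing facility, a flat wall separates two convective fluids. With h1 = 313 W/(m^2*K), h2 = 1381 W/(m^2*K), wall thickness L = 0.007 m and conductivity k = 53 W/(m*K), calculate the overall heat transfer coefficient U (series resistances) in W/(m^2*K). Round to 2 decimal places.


1/U = 1/h1 + L/k + 1/h2
1/U = 1/313 + 0.007/53 + 1/1381
1/U = 0.0031948882 + 0.0001320755 + 0.000724113
1/U = 0.0040510767
U = 246.85 W/(m^2*K)


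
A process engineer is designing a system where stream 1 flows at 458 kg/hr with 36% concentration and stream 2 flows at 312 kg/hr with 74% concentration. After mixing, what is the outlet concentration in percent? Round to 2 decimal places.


Mass balance on solute: F1*x1 + F2*x2 = F3*x3
F3 = F1 + F2 = 458 + 312 = 770 kg/hr
x3 = (F1*x1 + F2*x2)/F3
x3 = (458*0.36 + 312*0.74) / 770
x3 = 51.40%


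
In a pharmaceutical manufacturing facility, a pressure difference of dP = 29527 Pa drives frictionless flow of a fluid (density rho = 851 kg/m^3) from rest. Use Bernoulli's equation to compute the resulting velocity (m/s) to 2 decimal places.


v = sqrt(2*dP/rho)
v = sqrt(2*29527/851)
v = sqrt(69.393655)
v = 8.33 m/s


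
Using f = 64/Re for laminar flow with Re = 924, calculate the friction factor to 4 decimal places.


f = 64 / Re
f = 64 / 924
f = 0.0693


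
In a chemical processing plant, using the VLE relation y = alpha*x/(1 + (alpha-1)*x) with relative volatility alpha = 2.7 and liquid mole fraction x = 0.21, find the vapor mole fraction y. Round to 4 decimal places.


y = alpha*x / (1 + (alpha-1)*x)
y = 2.7*0.21 / (1 + (2.7-1)*0.21)
y = 0.567 / (1 + 0.357)
y = 0.567 / 1.357
y = 0.4178


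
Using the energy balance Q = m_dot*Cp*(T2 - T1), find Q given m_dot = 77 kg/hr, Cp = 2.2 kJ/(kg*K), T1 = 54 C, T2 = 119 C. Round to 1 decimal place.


Q = m_dot * Cp * (T2 - T1)
Q = 77 * 2.2 * (119 - 54)
Q = 77 * 2.2 * 65
Q = 11011.0 kJ/hr


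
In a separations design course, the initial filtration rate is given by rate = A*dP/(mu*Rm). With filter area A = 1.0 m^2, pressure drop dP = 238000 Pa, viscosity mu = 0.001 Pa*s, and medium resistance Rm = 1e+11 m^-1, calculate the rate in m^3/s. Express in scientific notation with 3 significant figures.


rate = A * dP / (mu * Rm)
rate = 1.0 * 238000 / (0.001 * 1e+11)
rate = 238000.0 / 1.000e+08
rate = 2.38e-03 m^3/s


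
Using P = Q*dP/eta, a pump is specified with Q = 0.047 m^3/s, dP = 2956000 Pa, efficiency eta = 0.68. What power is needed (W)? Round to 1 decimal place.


P = Q * dP / eta
P = 0.047 * 2956000 / 0.68
P = 138932.0 / 0.68
P = 204311.8 W


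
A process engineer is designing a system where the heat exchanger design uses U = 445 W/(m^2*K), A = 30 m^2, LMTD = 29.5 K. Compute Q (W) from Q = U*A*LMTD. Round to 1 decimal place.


Q = U * A * LMTD
Q = 445 * 30 * 29.5
Q = 393825.0 W


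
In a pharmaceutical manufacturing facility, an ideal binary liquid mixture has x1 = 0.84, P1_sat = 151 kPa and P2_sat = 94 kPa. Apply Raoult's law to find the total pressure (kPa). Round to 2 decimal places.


P = x1*P1_sat + x2*P2_sat
x2 = 1 - x1 = 1 - 0.84 = 0.16
P = 0.84*151 + 0.16*94
P = 126.84 + 15.04
P = 141.88 kPa


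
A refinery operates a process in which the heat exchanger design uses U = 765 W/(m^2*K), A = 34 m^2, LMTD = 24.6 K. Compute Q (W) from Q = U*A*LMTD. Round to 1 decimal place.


Q = U * A * LMTD
Q = 765 * 34 * 24.6
Q = 639846.0 W


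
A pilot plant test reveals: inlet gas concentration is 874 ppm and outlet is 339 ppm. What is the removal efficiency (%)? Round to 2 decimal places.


Efficiency = (G_in - G_out) / G_in * 100%
Efficiency = (874 - 339) / 874 * 100
Efficiency = 535 / 874 * 100
Efficiency = 61.21%


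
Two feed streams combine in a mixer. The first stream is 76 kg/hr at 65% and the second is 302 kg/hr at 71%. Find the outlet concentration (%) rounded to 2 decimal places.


Mass balance on solute: F1*x1 + F2*x2 = F3*x3
F3 = F1 + F2 = 76 + 302 = 378 kg/hr
x3 = (F1*x1 + F2*x2)/F3
x3 = (76*0.65 + 302*0.71) / 378
x3 = 69.79%


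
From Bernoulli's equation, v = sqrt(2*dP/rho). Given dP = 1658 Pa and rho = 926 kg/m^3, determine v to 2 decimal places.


v = sqrt(2*dP/rho)
v = sqrt(2*1658/926)
v = sqrt(3.580994)
v = 1.89 m/s


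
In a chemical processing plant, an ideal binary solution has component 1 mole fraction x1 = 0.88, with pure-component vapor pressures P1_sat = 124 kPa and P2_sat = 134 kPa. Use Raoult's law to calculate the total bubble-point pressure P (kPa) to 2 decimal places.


P = x1*P1_sat + x2*P2_sat
x2 = 1 - x1 = 1 - 0.88 = 0.12
P = 0.88*124 + 0.12*134
P = 109.12 + 16.08
P = 125.20 kPa


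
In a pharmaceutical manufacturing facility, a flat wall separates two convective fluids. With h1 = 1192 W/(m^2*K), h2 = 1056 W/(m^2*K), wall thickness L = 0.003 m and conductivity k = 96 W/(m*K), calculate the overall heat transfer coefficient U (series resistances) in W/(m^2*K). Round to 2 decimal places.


1/U = 1/h1 + L/k + 1/h2
1/U = 1/1192 + 0.003/96 + 1/1056
1/U = 0.0008389262 + 3.125e-05 + 0.0009469697
1/U = 0.0018171459
U = 550.31 W/(m^2*K)


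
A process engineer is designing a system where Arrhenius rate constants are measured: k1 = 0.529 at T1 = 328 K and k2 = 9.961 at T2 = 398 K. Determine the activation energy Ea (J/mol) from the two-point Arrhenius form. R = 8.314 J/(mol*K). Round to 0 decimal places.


Ea = R * ln(k2/k1) / (1/T1 - 1/T2)
ln(k2/k1) = ln(9.961/0.529) = 2.9354443
1/T1 - 1/T2 = 1/328 - 1/398 = 0.000536217674
Ea = 8.314 * 2.9354443 / 0.000536217674
Ea = 45514 J/mol


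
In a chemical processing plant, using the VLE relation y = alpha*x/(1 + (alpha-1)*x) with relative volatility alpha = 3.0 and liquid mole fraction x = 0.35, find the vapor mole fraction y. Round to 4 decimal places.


y = alpha*x / (1 + (alpha-1)*x)
y = 3.0*0.35 / (1 + (3.0-1)*0.35)
y = 1.05 / (1 + 0.7)
y = 1.05 / 1.7
y = 0.6176


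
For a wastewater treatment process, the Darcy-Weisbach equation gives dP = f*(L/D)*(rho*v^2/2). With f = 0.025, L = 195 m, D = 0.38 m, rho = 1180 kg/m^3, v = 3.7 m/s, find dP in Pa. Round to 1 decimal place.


dP = f * (L/D) * (rho*v^2/2)
dP = 0.025 * (195/0.38) * (1180*3.7^2/2)
L/D = 513.15789474
rho*v^2/2 = 1180*13.69/2 = 8077.1
dP = 0.025 * 513.15789474 * 8077.1
dP = 103620.7 Pa


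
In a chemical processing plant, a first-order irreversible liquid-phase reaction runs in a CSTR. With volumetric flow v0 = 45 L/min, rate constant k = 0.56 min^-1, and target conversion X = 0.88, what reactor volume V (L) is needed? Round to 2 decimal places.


V = v0 * X / (k * (1 - X))
V = 45 * 0.88 / (0.56 * (1 - 0.88))
V = 39.6 / (0.56 * 0.12)
V = 39.6 / 0.0672
V = 589.29 L


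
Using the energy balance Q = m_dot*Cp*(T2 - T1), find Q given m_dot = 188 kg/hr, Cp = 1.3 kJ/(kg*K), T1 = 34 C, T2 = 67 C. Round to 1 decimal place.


Q = m_dot * Cp * (T2 - T1)
Q = 188 * 1.3 * (67 - 34)
Q = 188 * 1.3 * 33
Q = 8065.2 kJ/hr


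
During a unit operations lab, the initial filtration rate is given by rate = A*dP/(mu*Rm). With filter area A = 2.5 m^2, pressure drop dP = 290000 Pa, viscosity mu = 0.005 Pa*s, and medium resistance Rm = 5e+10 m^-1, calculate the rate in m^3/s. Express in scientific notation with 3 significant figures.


rate = A * dP / (mu * Rm)
rate = 2.5 * 290000 / (0.005 * 5e+10)
rate = 725000.0 / 2.500e+08
rate = 2.90e-03 m^3/s


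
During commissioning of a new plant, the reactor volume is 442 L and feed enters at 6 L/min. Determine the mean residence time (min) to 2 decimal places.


tau = V / v0
tau = 442 / 6
tau = 73.67 min


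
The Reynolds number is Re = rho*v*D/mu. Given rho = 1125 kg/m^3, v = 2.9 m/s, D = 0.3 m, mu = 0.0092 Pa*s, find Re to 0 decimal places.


Re = rho * v * D / mu
Re = 1125 * 2.9 * 0.3 / 0.0092
Re = 978.75 / 0.0092
Re = 106386


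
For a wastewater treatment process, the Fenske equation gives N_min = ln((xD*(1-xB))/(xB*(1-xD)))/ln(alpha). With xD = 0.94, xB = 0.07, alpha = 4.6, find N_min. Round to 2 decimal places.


N_min = ln((xD*(1-xB))/(xB*(1-xD))) / ln(alpha)
Numerator inside ln: 0.8742 / 0.0042 = 208.142857
ln(208.142857) = 5.338225
ln(alpha) = ln(4.6) = 1.526056
N_min = 5.338225 / 1.526056 = 3.50


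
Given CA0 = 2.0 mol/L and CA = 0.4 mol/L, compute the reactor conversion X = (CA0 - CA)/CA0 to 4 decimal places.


X = (CA0 - CA) / CA0
X = (2.0 - 0.4) / 2.0
X = 1.6 / 2.0
X = 0.8000


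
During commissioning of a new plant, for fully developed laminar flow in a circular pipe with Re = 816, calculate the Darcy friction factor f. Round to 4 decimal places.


f = 64 / Re
f = 64 / 816
f = 0.0784


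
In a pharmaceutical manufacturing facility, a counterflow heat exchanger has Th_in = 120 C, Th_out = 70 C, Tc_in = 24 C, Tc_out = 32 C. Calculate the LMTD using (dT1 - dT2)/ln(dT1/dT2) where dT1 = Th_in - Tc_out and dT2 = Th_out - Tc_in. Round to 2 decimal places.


dT1 = Th_in - Tc_out = 120 - 32 = 88
dT2 = Th_out - Tc_in = 70 - 24 = 46
LMTD = (dT1 - dT2) / ln(dT1/dT2)
LMTD = (88 - 46) / ln(88/46)
LMTD = 64.75 K


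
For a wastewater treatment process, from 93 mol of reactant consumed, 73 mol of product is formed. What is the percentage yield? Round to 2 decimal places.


Yield = (moles product / moles consumed) * 100%
Yield = (73 / 93) * 100
Yield = 0.7849 * 100
Yield = 78.49%


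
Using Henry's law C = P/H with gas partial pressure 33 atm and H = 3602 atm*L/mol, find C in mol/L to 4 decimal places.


C = P / H
C = 33 / 3602
C = 0.0092 mol/L


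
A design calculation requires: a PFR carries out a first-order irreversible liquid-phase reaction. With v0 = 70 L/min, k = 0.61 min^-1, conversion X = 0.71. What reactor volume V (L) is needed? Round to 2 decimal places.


V = (v0/k) * ln(1/(1-X))
V = (70/0.61) * ln(1/(1-0.71))
V = 114.754098 * ln(3.448276)
V = 114.754098 * 1.237874
V = 142.05 L


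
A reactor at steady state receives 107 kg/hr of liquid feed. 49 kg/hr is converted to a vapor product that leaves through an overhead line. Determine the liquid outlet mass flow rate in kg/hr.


Steady-state mass balance on the main outlet: F_out = F_in - F_removed
F_out = 107 - 49
F_out = 58 kg/hr


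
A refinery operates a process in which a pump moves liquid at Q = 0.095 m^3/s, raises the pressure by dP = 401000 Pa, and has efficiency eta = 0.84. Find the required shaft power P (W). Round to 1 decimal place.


P = Q * dP / eta
P = 0.095 * 401000 / 0.84
P = 38095.0 / 0.84
P = 45351.2 W


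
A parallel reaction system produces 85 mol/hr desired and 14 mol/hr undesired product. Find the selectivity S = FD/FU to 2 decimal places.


S = desired product rate / undesired product rate
S = 85 / 14
S = 6.07


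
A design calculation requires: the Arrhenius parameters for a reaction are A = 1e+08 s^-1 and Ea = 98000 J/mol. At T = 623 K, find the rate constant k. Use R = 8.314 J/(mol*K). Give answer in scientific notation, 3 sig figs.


k = A * exp(-Ea/(R*T))
k = 1e+08 * exp(-98000 / (8.314 * 623))
k = 1e+08 * exp(-18.9203)
k = 6.07e-01


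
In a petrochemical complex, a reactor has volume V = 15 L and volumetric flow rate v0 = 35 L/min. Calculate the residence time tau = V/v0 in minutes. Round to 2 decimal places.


tau = V / v0
tau = 15 / 35
tau = 0.43 min


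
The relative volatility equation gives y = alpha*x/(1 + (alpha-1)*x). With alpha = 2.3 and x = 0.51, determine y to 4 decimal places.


y = alpha*x / (1 + (alpha-1)*x)
y = 2.3*0.51 / (1 + (2.3-1)*0.51)
y = 1.173 / (1 + 0.663)
y = 1.173 / 1.663
y = 0.7054


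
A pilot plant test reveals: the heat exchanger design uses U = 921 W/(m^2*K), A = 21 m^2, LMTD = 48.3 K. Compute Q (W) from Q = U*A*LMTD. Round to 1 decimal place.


Q = U * A * LMTD
Q = 921 * 21 * 48.3
Q = 934170.3 W


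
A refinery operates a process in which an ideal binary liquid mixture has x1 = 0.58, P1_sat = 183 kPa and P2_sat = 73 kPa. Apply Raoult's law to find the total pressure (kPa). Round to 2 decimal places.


P = x1*P1_sat + x2*P2_sat
x2 = 1 - x1 = 1 - 0.58 = 0.42
P = 0.58*183 + 0.42*73
P = 106.14 + 30.66
P = 136.80 kPa


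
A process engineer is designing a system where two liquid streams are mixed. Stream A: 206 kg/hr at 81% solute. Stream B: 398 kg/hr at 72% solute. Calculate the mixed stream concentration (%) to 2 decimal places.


Mass balance on solute: F1*x1 + F2*x2 = F3*x3
F3 = F1 + F2 = 206 + 398 = 604 kg/hr
x3 = (F1*x1 + F2*x2)/F3
x3 = (206*0.81 + 398*0.72) / 604
x3 = 75.07%


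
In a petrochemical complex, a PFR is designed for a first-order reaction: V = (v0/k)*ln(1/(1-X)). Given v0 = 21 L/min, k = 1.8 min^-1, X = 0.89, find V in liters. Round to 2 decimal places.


V = (v0/k) * ln(1/(1-X))
V = (21/1.8) * ln(1/(1-0.89))
V = 11.666667 * ln(9.090909)
V = 11.666667 * 2.207275
V = 25.75 L


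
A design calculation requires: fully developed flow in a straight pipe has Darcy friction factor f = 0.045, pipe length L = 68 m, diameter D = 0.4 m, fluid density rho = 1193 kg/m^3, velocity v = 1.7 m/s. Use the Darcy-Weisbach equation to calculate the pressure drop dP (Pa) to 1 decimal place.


dP = f * (L/D) * (rho*v^2/2)
dP = 0.045 * (68/0.4) * (1193*1.7^2/2)
L/D = 170.0
rho*v^2/2 = 1193*2.89/2 = 1723.885
dP = 0.045 * 170.0 * 1723.885
dP = 13187.7 Pa


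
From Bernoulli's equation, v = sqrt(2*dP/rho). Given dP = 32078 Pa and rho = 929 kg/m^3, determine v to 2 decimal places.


v = sqrt(2*dP/rho)
v = sqrt(2*32078/929)
v = sqrt(69.059203)
v = 8.31 m/s


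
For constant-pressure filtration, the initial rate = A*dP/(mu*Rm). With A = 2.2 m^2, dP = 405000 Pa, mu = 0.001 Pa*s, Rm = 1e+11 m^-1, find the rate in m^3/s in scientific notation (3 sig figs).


rate = A * dP / (mu * Rm)
rate = 2.2 * 405000 / (0.001 * 1e+11)
rate = 891000.0 / 1.000e+08
rate = 8.91e-03 m^3/s


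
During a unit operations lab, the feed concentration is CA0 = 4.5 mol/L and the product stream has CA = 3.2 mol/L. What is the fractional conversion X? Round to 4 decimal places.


X = (CA0 - CA) / CA0
X = (4.5 - 3.2) / 4.5
X = 1.3 / 4.5
X = 0.2889


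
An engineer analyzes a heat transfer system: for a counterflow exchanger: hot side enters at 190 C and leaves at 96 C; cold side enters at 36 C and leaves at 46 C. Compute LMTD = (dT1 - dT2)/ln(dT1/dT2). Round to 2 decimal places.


dT1 = Th_in - Tc_out = 190 - 46 = 144
dT2 = Th_out - Tc_in = 96 - 36 = 60
LMTD = (dT1 - dT2) / ln(dT1/dT2)
LMTD = (144 - 60) / ln(144/60)
LMTD = 95.95 K


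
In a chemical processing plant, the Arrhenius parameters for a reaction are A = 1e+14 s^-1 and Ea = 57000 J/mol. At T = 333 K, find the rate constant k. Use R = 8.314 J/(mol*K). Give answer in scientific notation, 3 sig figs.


k = A * exp(-Ea/(R*T))
k = 1e+14 * exp(-57000 / (8.314 * 333))
k = 1e+14 * exp(-20.588305)
k = 1.14e+05


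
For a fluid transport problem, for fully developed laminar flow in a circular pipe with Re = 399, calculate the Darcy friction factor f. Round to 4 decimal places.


f = 64 / Re
f = 64 / 399
f = 0.1604


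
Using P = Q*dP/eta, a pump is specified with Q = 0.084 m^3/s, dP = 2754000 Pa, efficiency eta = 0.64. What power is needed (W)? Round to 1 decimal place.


P = Q * dP / eta
P = 0.084 * 2754000 / 0.64
P = 231336.0 / 0.64
P = 361462.5 W


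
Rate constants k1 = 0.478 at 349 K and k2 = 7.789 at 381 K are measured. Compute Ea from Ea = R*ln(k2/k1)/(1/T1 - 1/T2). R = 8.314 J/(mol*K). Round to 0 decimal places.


Ea = R * ln(k2/k1) / (1/T1 - 1/T2)
ln(k2/k1) = ln(7.789/0.478) = 2.790857
1/T1 - 1/T2 = 1/349 - 1/381 = 0.000240657597
Ea = 8.314 * 2.790857 / 0.000240657597
Ea = 96416 J/mol


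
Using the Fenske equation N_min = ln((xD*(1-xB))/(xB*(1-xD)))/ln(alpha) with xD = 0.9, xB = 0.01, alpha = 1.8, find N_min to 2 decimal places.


N_min = ln((xD*(1-xB))/(xB*(1-xD))) / ln(alpha)
Numerator inside ln: 0.891 / 0.001 = 891.0
ln(891.0) = 6.792344
ln(alpha) = ln(1.8) = 0.587787
N_min = 6.792344 / 0.587787 = 11.56


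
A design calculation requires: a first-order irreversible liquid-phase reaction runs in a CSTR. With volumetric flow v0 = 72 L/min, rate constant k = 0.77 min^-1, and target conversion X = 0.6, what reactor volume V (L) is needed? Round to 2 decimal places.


V = v0 * X / (k * (1 - X))
V = 72 * 0.6 / (0.77 * (1 - 0.6))
V = 43.2 / (0.77 * 0.4)
V = 43.2 / 0.308
V = 140.26 L


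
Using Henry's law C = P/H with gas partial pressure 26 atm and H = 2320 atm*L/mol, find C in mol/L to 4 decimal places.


C = P / H
C = 26 / 2320
C = 0.0112 mol/L


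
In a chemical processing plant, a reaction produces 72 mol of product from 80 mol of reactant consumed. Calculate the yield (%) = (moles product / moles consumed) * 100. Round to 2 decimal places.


Yield = (moles product / moles consumed) * 100%
Yield = (72 / 80) * 100
Yield = 0.9 * 100
Yield = 90.00%


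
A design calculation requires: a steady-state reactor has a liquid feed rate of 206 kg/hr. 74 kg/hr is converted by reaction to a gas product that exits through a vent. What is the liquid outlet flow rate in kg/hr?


Steady-state mass balance on the main outlet: F_out = F_in - F_removed
F_out = 206 - 74
F_out = 132 kg/hr


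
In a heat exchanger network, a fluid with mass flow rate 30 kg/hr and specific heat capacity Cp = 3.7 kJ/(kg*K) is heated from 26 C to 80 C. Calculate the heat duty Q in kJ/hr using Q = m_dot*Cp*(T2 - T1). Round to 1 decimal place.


Q = m_dot * Cp * (T2 - T1)
Q = 30 * 3.7 * (80 - 26)
Q = 30 * 3.7 * 54
Q = 5994.0 kJ/hr


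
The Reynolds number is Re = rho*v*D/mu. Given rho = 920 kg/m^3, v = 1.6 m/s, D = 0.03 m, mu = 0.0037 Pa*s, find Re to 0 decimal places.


Re = rho * v * D / mu
Re = 920 * 1.6 * 0.03 / 0.0037
Re = 44.16 / 0.0037
Re = 11935


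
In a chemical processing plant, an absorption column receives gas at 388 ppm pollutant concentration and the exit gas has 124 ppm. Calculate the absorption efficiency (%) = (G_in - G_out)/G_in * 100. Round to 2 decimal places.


Efficiency = (G_in - G_out) / G_in * 100%
Efficiency = (388 - 124) / 388 * 100
Efficiency = 264 / 388 * 100
Efficiency = 68.04%


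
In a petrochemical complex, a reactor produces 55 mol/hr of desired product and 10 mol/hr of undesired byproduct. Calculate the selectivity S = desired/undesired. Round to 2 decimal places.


S = desired product rate / undesired product rate
S = 55 / 10
S = 5.50


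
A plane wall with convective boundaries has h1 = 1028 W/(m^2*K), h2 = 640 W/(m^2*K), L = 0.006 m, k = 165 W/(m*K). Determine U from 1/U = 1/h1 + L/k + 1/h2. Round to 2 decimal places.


1/U = 1/h1 + L/k + 1/h2
1/U = 1/1028 + 0.006/165 + 1/640
1/U = 0.0009727626 + 3.63636e-05 + 0.0015625
1/U = 0.0025716262
U = 388.86 W/(m^2*K)


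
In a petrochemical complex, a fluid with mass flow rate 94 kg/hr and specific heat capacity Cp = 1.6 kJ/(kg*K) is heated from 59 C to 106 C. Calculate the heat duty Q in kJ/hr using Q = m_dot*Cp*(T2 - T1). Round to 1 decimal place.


Q = m_dot * Cp * (T2 - T1)
Q = 94 * 1.6 * (106 - 59)
Q = 94 * 1.6 * 47
Q = 7068.8 kJ/hr


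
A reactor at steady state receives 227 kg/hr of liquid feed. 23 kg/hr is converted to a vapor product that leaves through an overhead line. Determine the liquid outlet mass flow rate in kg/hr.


Steady-state mass balance on the main outlet: F_out = F_in - F_removed
F_out = 227 - 23
F_out = 204 kg/hr


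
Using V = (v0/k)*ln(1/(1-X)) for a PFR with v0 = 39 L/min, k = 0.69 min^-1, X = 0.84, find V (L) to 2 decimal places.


V = (v0/k) * ln(1/(1-X))
V = (39/0.69) * ln(1/(1-0.84))
V = 56.521739 * ln(6.25)
V = 56.521739 * 1.832581
V = 103.58 L


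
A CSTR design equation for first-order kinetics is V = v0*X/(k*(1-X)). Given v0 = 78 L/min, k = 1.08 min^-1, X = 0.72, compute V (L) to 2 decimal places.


V = v0 * X / (k * (1 - X))
V = 78 * 0.72 / (1.08 * (1 - 0.72))
V = 56.16 / (1.08 * 0.28)
V = 56.16 / 0.3024
V = 185.71 L


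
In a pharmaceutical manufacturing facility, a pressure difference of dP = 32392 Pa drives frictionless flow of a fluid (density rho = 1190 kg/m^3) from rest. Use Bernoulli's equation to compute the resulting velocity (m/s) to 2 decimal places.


v = sqrt(2*dP/rho)
v = sqrt(2*32392/1190)
v = sqrt(54.440336)
v = 7.38 m/s


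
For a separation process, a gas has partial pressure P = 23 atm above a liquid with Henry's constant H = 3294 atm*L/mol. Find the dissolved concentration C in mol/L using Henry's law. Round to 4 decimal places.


C = P / H
C = 23 / 3294
C = 0.0070 mol/L


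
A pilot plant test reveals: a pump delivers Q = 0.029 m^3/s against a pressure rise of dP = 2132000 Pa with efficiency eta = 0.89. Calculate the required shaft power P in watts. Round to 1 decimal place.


P = Q * dP / eta
P = 0.029 * 2132000 / 0.89
P = 61828.0 / 0.89
P = 69469.7 W


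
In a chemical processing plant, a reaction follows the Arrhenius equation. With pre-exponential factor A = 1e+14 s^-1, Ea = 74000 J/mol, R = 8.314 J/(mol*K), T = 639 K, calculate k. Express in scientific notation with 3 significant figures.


k = A * exp(-Ea/(R*T))
k = 1e+14 * exp(-74000 / (8.314 * 639))
k = 1e+14 * exp(-13.929029)
k = 8.93e+07


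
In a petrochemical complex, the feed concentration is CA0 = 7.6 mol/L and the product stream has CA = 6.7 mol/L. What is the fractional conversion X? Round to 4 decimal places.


X = (CA0 - CA) / CA0
X = (7.6 - 6.7) / 7.6
X = 0.9 / 7.6
X = 0.1184


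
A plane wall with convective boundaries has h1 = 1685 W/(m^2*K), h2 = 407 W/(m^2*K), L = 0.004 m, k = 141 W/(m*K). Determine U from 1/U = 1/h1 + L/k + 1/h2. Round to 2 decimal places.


1/U = 1/h1 + L/k + 1/h2
1/U = 1/1685 + 0.004/141 + 1/407
1/U = 0.0005934718 + 2.83688e-05 + 0.0024570025
1/U = 0.0030788431
U = 324.80 W/(m^2*K)


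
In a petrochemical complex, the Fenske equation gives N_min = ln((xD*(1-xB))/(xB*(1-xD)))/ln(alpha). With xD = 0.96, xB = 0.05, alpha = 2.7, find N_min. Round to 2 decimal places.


N_min = ln((xD*(1-xB))/(xB*(1-xD))) / ln(alpha)
Numerator inside ln: 0.912 / 0.002 = 456.0
ln(456.0) = 6.122493
ln(alpha) = ln(2.7) = 0.993252
N_min = 6.122493 / 0.993252 = 6.16


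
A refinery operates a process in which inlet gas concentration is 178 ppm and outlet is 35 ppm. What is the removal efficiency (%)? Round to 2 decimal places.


Efficiency = (G_in - G_out) / G_in * 100%
Efficiency = (178 - 35) / 178 * 100
Efficiency = 143 / 178 * 100
Efficiency = 80.34%


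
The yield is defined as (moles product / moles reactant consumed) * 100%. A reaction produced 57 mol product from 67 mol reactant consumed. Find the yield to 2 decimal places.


Yield = (moles product / moles consumed) * 100%
Yield = (57 / 67) * 100
Yield = 0.8507 * 100
Yield = 85.07%


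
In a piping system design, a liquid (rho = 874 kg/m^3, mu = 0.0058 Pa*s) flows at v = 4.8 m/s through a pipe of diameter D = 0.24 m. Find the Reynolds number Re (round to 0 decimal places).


Re = rho * v * D / mu
Re = 874 * 4.8 * 0.24 / 0.0058
Re = 1006.848 / 0.0058
Re = 173594


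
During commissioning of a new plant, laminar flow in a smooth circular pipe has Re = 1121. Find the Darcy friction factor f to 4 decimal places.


f = 64 / Re
f = 64 / 1121
f = 0.0571


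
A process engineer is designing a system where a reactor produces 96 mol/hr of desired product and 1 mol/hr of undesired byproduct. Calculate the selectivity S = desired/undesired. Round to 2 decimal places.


S = desired product rate / undesired product rate
S = 96 / 1
S = 96.00


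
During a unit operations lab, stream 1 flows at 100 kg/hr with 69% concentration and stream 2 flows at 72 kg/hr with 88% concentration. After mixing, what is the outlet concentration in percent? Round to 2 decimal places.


Mass balance on solute: F1*x1 + F2*x2 = F3*x3
F3 = F1 + F2 = 100 + 72 = 172 kg/hr
x3 = (F1*x1 + F2*x2)/F3
x3 = (100*0.69 + 72*0.88) / 172
x3 = 76.95%


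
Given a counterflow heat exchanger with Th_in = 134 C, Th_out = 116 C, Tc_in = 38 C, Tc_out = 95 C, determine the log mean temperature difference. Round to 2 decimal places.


dT1 = Th_in - Tc_out = 134 - 95 = 39
dT2 = Th_out - Tc_in = 116 - 38 = 78
LMTD = (dT1 - dT2) / ln(dT1/dT2)
LMTD = (39 - 78) / ln(39/78)
LMTD = 56.27 K


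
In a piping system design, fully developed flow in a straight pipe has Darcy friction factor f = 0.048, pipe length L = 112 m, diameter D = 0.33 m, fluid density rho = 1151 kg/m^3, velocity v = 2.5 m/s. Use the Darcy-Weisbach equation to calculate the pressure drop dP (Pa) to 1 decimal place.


dP = f * (L/D) * (rho*v^2/2)
dP = 0.048 * (112/0.33) * (1151*2.5^2/2)
L/D = 339.39393939
rho*v^2/2 = 1151*6.25/2 = 3596.875
dP = 0.048 * 339.39393939 * 3596.875
dP = 58596.4 Pa


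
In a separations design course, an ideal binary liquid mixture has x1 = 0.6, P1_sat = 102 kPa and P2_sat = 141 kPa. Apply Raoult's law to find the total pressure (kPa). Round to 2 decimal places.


P = x1*P1_sat + x2*P2_sat
x2 = 1 - x1 = 1 - 0.6 = 0.4
P = 0.6*102 + 0.4*141
P = 61.2 + 56.4
P = 117.60 kPa


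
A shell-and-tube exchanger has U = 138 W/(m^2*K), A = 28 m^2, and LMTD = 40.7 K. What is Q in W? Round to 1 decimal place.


Q = U * A * LMTD
Q = 138 * 28 * 40.7
Q = 157264.8 W


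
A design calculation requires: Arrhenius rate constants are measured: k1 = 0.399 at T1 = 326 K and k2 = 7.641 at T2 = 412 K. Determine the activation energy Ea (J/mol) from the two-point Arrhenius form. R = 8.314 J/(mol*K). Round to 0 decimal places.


Ea = R * ln(k2/k1) / (1/T1 - 1/T2)
ln(k2/k1) = ln(7.641/0.399) = 2.9523223
1/T1 - 1/T2 = 1/326 - 1/412 = 0.000640300197
Ea = 8.314 * 2.9523223 / 0.000640300197
Ea = 38335 J/mol


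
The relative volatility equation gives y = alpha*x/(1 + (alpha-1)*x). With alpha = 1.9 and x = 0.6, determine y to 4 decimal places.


y = alpha*x / (1 + (alpha-1)*x)
y = 1.9*0.6 / (1 + (1.9-1)*0.6)
y = 1.14 / (1 + 0.54)
y = 1.14 / 1.54
y = 0.7403


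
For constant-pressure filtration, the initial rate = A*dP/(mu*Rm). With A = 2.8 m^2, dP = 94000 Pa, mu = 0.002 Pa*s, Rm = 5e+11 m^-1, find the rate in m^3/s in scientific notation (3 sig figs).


rate = A * dP / (mu * Rm)
rate = 2.8 * 94000 / (0.002 * 5e+11)
rate = 263200.0 / 1.000e+09
rate = 2.63e-04 m^3/s


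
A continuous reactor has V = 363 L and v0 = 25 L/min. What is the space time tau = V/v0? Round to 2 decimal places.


tau = V / v0
tau = 363 / 25
tau = 14.52 min


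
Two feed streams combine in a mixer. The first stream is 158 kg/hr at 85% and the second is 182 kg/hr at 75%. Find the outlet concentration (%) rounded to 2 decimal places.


Mass balance on solute: F1*x1 + F2*x2 = F3*x3
F3 = F1 + F2 = 158 + 182 = 340 kg/hr
x3 = (F1*x1 + F2*x2)/F3
x3 = (158*0.85 + 182*0.75) / 340
x3 = 79.65%


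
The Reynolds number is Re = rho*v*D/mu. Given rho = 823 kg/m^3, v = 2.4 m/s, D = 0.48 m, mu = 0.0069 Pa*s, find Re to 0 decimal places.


Re = rho * v * D / mu
Re = 823 * 2.4 * 0.48 / 0.0069
Re = 948.096 / 0.0069
Re = 137405


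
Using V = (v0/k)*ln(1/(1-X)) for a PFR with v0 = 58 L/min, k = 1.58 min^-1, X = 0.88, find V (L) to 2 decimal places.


V = (v0/k) * ln(1/(1-X))
V = (58/1.58) * ln(1/(1-0.88))
V = 36.708861 * ln(8.333333)
V = 36.708861 * 2.120263
V = 77.83 L


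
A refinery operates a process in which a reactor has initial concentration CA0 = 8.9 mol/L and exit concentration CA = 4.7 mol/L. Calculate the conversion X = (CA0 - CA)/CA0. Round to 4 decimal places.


X = (CA0 - CA) / CA0
X = (8.9 - 4.7) / 8.9
X = 4.2 / 8.9
X = 0.4719


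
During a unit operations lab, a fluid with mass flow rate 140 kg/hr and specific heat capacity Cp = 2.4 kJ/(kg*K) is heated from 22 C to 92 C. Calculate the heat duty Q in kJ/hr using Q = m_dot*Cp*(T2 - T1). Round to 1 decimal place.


Q = m_dot * Cp * (T2 - T1)
Q = 140 * 2.4 * (92 - 22)
Q = 140 * 2.4 * 70
Q = 23520.0 kJ/hr


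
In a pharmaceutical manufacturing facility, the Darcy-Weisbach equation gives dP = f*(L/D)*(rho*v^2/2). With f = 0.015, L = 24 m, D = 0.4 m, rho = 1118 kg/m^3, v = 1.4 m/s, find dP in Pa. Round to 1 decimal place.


dP = f * (L/D) * (rho*v^2/2)
dP = 0.015 * (24/0.4) * (1118*1.4^2/2)
L/D = 60.0
rho*v^2/2 = 1118*1.96/2 = 1095.64
dP = 0.015 * 60.0 * 1095.64
dP = 986.1 Pa


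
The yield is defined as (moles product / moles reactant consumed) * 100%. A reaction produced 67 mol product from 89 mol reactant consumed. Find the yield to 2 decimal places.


Yield = (moles product / moles consumed) * 100%
Yield = (67 / 89) * 100
Yield = 0.7528 * 100
Yield = 75.28%


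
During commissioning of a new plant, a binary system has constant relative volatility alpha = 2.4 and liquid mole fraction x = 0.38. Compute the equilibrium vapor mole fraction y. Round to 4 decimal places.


y = alpha*x / (1 + (alpha-1)*x)
y = 2.4*0.38 / (1 + (2.4-1)*0.38)
y = 0.912 / (1 + 0.532)
y = 0.912 / 1.532
y = 0.5953


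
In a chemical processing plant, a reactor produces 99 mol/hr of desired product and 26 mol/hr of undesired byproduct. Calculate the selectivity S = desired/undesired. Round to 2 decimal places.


S = desired product rate / undesired product rate
S = 99 / 26
S = 3.81


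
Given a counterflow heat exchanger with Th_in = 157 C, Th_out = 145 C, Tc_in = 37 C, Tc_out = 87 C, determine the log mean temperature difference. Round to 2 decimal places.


dT1 = Th_in - Tc_out = 157 - 87 = 70
dT2 = Th_out - Tc_in = 145 - 37 = 108
LMTD = (dT1 - dT2) / ln(dT1/dT2)
LMTD = (70 - 108) / ln(70/108)
LMTD = 87.63 K


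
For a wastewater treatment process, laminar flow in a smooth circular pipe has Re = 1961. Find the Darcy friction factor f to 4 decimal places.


f = 64 / Re
f = 64 / 1961
f = 0.0326


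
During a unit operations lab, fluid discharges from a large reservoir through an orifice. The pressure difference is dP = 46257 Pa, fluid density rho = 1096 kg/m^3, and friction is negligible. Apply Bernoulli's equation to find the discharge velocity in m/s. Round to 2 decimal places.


v = sqrt(2*dP/rho)
v = sqrt(2*46257/1096)
v = sqrt(84.410584)
v = 9.19 m/s


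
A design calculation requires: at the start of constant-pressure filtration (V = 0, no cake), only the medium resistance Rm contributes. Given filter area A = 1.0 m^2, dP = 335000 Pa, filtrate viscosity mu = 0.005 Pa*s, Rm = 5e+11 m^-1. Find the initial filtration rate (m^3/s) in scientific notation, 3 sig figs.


rate = A * dP / (mu * Rm)
rate = 1.0 * 335000 / (0.005 * 5e+11)
rate = 335000.0 / 2.500e+09
rate = 1.34e-04 m^3/s


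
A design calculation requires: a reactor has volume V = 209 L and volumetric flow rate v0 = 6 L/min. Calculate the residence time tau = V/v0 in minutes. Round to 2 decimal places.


tau = V / v0
tau = 209 / 6
tau = 34.83 min


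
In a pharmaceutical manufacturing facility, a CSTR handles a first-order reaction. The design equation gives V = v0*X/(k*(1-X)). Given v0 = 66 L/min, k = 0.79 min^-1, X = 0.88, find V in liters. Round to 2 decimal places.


V = v0 * X / (k * (1 - X))
V = 66 * 0.88 / (0.79 * (1 - 0.88))
V = 58.08 / (0.79 * 0.12)
V = 58.08 / 0.0948
V = 612.66 L


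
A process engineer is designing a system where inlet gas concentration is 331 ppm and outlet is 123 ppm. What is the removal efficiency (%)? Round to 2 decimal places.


Efficiency = (G_in - G_out) / G_in * 100%
Efficiency = (331 - 123) / 331 * 100
Efficiency = 208 / 331 * 100
Efficiency = 62.84%


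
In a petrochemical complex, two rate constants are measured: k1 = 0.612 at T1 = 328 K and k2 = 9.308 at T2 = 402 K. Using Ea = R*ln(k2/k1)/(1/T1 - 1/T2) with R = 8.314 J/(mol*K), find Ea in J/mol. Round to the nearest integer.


Ea = R * ln(k2/k1) / (1/T1 - 1/T2)
ln(k2/k1) = ln(9.308/0.612) = 2.7218972
1/T1 - 1/T2 = 1/328 - 1/402 = 0.000561218299
Ea = 8.314 * 2.7218972 / 0.000561218299
Ea = 40323 J/mol


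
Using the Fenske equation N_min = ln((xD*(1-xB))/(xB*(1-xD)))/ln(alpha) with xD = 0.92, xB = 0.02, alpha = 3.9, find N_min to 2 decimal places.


N_min = ln((xD*(1-xB))/(xB*(1-xD))) / ln(alpha)
Numerator inside ln: 0.9016 / 0.0016 = 563.5
ln(563.5) = 6.334167
ln(alpha) = ln(3.9) = 1.360977
N_min = 6.334167 / 1.360977 = 4.65


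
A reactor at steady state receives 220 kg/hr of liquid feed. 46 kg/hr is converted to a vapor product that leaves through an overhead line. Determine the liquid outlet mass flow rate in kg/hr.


Steady-state mass balance on the main outlet: F_out = F_in - F_removed
F_out = 220 - 46
F_out = 174 kg/hr


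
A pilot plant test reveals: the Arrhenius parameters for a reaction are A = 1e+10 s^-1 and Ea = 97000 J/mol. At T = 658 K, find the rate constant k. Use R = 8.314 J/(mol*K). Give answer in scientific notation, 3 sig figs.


k = A * exp(-Ea/(R*T))
k = 1e+10 * exp(-97000 / (8.314 * 658))
k = 1e+10 * exp(-17.731106)
k = 1.99e+02


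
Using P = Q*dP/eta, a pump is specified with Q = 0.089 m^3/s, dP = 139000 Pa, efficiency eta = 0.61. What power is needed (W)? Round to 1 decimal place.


P = Q * dP / eta
P = 0.089 * 139000 / 0.61
P = 12371.0 / 0.61
P = 20280.3 W


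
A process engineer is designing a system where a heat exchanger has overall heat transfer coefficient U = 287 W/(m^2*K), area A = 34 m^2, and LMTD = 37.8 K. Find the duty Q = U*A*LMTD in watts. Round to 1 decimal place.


Q = U * A * LMTD
Q = 287 * 34 * 37.8
Q = 368852.4 W


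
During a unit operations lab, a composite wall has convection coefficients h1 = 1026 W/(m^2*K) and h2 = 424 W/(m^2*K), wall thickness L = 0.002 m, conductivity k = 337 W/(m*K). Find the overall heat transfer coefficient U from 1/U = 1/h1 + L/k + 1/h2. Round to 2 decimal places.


1/U = 1/h1 + L/k + 1/h2
1/U = 1/1026 + 0.002/337 + 1/424
1/U = 0.0009746589 + 5.9347e-06 + 0.0023584906
1/U = 0.0033390842
U = 299.48 W/(m^2*K)


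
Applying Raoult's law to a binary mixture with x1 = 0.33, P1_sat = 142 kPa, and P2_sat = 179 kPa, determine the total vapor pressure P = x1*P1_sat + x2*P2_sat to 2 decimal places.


P = x1*P1_sat + x2*P2_sat
x2 = 1 - x1 = 1 - 0.33 = 0.67
P = 0.33*142 + 0.67*179
P = 46.86 + 119.93
P = 166.79 kPa


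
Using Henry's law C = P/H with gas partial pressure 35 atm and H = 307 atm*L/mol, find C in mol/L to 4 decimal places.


C = P / H
C = 35 / 307
C = 0.1140 mol/L


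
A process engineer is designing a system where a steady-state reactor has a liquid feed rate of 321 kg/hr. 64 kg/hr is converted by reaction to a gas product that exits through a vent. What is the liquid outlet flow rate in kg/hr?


Steady-state mass balance on the main outlet: F_out = F_in - F_removed
F_out = 321 - 64
F_out = 257 kg/hr


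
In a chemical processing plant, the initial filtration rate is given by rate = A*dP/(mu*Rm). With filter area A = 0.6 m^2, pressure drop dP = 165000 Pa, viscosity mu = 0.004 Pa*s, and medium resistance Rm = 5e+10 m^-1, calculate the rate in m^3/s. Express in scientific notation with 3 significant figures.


rate = A * dP / (mu * Rm)
rate = 0.6 * 165000 / (0.004 * 5e+10)
rate = 99000.0 / 2.000e+08
rate = 4.95e-04 m^3/s


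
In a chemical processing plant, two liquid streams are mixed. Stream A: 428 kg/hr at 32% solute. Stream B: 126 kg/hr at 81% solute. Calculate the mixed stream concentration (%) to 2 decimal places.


Mass balance on solute: F1*x1 + F2*x2 = F3*x3
F3 = F1 + F2 = 428 + 126 = 554 kg/hr
x3 = (F1*x1 + F2*x2)/F3
x3 = (428*0.32 + 126*0.81) / 554
x3 = 43.14%


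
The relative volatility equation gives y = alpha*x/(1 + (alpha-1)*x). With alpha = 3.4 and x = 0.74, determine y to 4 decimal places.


y = alpha*x / (1 + (alpha-1)*x)
y = 3.4*0.74 / (1 + (3.4-1)*0.74)
y = 2.516 / (1 + 1.776)
y = 2.516 / 2.776
y = 0.9063


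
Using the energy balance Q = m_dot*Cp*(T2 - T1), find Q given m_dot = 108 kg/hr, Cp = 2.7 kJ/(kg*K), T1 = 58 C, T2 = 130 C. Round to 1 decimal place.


Q = m_dot * Cp * (T2 - T1)
Q = 108 * 2.7 * (130 - 58)
Q = 108 * 2.7 * 72
Q = 20995.2 kJ/hr


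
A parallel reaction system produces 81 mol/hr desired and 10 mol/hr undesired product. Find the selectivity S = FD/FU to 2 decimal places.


S = desired product rate / undesired product rate
S = 81 / 10
S = 8.10


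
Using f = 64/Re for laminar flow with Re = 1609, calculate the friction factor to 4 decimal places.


f = 64 / Re
f = 64 / 1609
f = 0.0398


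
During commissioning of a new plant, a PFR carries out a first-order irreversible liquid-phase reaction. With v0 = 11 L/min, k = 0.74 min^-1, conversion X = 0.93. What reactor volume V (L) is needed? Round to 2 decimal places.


V = (v0/k) * ln(1/(1-X))
V = (11/0.74) * ln(1/(1-0.93))
V = 14.864865 * ln(14.285714)
V = 14.864865 * 2.65926
V = 39.53 L


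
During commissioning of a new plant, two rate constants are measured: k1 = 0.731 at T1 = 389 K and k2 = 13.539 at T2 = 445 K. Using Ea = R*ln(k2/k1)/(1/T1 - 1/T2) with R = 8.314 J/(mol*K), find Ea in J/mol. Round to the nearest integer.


Ea = R * ln(k2/k1) / (1/T1 - 1/T2)
ln(k2/k1) = ln(13.539/0.731) = 2.9189162
1/T1 - 1/T2 = 1/389 - 1/445 = 0.000323503076
Ea = 8.314 * 2.9189162 / 0.000323503076
Ea = 75016 J/mol


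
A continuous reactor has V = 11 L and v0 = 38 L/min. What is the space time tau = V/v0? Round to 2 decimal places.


tau = V / v0
tau = 11 / 38
tau = 0.29 min


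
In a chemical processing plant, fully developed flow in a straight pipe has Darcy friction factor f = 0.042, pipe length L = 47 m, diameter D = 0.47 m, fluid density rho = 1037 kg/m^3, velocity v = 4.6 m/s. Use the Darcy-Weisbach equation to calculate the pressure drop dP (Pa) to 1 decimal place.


dP = f * (L/D) * (rho*v^2/2)
dP = 0.042 * (47/0.47) * (1037*4.6^2/2)
L/D = 100.0
rho*v^2/2 = 1037*21.16/2 = 10971.46
dP = 0.042 * 100.0 * 10971.46
dP = 46080.1 Pa


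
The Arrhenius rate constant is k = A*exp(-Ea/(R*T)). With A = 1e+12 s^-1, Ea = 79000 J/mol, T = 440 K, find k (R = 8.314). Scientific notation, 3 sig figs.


k = A * exp(-Ea/(R*T))
k = 1e+12 * exp(-79000 / (8.314 * 440))
k = 1e+12 * exp(-21.595556)
k = 4.18e+02


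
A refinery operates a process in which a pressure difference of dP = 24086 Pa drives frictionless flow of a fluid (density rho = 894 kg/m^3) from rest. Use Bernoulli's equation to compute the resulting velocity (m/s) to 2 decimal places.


v = sqrt(2*dP/rho)
v = sqrt(2*24086/894)
v = sqrt(53.883669)
v = 7.34 m/s
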